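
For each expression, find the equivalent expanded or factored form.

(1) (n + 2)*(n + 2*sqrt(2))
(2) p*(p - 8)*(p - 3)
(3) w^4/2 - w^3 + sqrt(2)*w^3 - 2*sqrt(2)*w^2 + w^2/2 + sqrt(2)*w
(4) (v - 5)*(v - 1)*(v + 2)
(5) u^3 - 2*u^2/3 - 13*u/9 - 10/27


(1) = n^2 + 2*n + 2*sqrt(2)*n + 4*sqrt(2)
(2) = p^3 - 11*p^2 + 24*p
(3) = w*(w/2 + sqrt(2))*(w - 1)^2
(4) = v^3 - 4*v^2 - 7*v + 10
(5) = (u - 5/3)*(u + 1/3)*(u + 2/3)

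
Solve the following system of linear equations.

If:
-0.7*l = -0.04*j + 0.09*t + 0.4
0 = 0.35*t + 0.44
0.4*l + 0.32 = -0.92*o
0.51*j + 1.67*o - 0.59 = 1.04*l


Then:
j = 1.09
l = -0.35
o = -0.20
t = -1.26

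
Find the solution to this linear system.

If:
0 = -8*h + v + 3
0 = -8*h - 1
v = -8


Then:
No Solution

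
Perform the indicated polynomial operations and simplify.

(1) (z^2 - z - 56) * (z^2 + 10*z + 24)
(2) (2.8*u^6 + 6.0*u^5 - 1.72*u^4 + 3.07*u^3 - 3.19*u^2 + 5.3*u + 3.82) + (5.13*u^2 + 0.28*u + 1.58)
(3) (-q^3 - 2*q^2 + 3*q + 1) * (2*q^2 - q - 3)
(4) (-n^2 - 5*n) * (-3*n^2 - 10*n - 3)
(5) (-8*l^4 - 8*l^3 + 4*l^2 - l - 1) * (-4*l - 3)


(1) = z^4 + 9*z^3 - 42*z^2 - 584*z - 1344
(2) = 2.8*u^6 + 6.0*u^5 - 1.72*u^4 + 3.07*u^3 + 1.94*u^2 + 5.58*u + 5.4
(3) = -2*q^5 - 3*q^4 + 11*q^3 + 5*q^2 - 10*q - 3
(4) = 3*n^4 + 25*n^3 + 53*n^2 + 15*n
(5) = 32*l^5 + 56*l^4 + 8*l^3 - 8*l^2 + 7*l + 3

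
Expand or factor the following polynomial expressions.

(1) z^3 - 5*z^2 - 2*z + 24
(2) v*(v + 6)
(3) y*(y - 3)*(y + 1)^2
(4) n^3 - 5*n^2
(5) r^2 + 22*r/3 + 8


(1) = (z - 4)*(z - 3)*(z + 2)
(2) = v^2 + 6*v
(3) = y^4 - y^3 - 5*y^2 - 3*y
(4) = n^2*(n - 5)
(5) = (r + 4/3)*(r + 6)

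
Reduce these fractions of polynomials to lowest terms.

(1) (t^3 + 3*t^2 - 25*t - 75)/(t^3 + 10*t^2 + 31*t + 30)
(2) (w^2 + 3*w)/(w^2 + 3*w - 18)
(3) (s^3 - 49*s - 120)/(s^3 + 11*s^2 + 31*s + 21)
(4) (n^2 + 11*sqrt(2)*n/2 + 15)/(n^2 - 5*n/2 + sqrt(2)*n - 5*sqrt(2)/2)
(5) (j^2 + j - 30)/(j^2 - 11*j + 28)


(1) = (t - 5)/(t + 2)
(2) = (w^2 + 3*w)/(w^2 + 3*w - 18)
(3) = (s^2 - 3*s - 40)/(s^2 + 8*s + 7)
(4) = (4*n^2 + 22*sqrt(2)*n + 60)/(4*n^2 + n*(-10 + 4*sqrt(2)) - 10*sqrt(2))
(5) = (j^2 + j - 30)/(j^2 - 11*j + 28)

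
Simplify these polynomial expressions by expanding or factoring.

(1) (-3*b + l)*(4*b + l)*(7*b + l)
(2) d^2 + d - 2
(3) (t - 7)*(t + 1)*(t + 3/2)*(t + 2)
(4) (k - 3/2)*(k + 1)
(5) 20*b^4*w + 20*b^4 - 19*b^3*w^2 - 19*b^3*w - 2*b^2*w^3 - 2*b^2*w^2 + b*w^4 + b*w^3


(1) = -84*b^3 - 5*b^2*l + 8*b*l^2 + l^3
(2) = (d - 1)*(d + 2)
(3) = t^4 - 5*t^3/2 - 25*t^2 - 85*t/2 - 21
(4) = k^2 - k/2 - 3/2
(5) = (-5*b + w)*(-b + w)*(4*b + w)*(b*w + b)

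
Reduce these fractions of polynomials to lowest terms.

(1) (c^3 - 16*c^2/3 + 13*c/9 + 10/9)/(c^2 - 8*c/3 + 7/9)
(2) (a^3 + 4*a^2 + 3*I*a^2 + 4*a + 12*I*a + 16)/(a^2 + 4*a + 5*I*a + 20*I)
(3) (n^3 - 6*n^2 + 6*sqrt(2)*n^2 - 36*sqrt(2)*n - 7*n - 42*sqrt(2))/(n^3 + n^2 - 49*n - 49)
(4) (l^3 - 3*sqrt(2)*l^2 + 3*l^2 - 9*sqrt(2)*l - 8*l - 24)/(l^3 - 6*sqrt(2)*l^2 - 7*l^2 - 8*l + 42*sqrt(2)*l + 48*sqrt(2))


(1) = (9*c^3 - 48*c^2 + 13*c + 10)/(9*c^2 - 24*c + 7)
(2) = (a^2 + 3*I*a + 4)/(a + 5*I)
(3) = (n + 6*sqrt(2))/(n + 7)
(4) = (l^3 + l^2*(3 - 3*sqrt(2)) + l*(-9*sqrt(2) - 8) - 24)/(l^3 + l^2*(-6*sqrt(2) - 7) + l*(-8 + 42*sqrt(2)) + 48*sqrt(2))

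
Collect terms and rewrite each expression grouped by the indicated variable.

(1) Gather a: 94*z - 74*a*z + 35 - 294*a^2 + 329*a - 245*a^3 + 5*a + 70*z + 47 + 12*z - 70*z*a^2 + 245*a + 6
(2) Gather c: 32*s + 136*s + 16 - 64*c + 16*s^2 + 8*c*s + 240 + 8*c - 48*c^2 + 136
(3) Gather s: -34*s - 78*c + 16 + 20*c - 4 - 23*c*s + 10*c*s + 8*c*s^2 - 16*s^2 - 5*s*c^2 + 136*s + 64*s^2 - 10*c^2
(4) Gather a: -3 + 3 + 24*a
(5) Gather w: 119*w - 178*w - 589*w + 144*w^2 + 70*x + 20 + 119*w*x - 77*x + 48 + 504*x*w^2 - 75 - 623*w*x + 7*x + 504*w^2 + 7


(1) = -245*a^3 + a^2*(-70*z - 294) + a*(579 - 74*z) + 176*z + 88
(2) = -48*c^2 + c*(8*s - 56) + 16*s^2 + 168*s + 392
(3) = -10*c^2 - 58*c + s^2*(8*c + 48) + s*(-5*c^2 - 13*c + 102) + 12
(4) = 24*a
(5) = w^2*(504*x + 648) + w*(-504*x - 648)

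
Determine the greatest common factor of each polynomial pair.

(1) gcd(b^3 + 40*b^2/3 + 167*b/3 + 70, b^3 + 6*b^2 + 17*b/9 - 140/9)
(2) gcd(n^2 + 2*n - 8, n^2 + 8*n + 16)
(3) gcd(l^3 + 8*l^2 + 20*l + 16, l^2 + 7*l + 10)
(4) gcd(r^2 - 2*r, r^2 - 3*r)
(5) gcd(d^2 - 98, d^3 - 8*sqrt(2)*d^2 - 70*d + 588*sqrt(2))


(1) = gcd((b + 7/3)*(b + 5)*(b + 6), (b - 4/3)*(b + 7/3)*(b + 5)) = b^2 + 22*b/3 + 35/3
(2) = n + 4
(3) = l + 2
(4) = r
(5) = gcd((d - 7*sqrt(2))*(d + 7*sqrt(2)), (d - 7*sqrt(2))^2*(d + 6*sqrt(2))) = d - 7*sqrt(2)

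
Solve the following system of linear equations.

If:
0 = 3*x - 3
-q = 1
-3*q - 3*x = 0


Then:
q = -1
x = 1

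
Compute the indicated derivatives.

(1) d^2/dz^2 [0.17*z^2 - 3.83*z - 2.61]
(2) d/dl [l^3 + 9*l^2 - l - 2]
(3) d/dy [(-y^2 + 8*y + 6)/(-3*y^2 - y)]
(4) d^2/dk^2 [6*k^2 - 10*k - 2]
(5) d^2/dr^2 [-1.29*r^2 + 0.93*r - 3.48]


(1) = 0.340000000000000
(2) = 3*l^2 + 18*l - 1
(3) = (25*y^2 + 36*y + 6)/(y^2*(9*y^2 + 6*y + 1))
(4) = 12
(5) = -2.58000000000000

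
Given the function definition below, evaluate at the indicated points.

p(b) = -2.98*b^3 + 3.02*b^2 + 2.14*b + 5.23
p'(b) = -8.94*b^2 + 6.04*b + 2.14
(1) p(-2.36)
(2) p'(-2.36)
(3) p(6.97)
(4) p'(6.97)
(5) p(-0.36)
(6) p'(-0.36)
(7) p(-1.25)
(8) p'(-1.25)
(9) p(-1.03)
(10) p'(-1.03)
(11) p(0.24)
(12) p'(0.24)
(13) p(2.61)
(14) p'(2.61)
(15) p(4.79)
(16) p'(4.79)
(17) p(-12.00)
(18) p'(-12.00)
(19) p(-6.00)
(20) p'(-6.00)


(1) = 56.17
(2) = -61.91
(3) = -842.19
(4) = -390.07
(5) = 4.99
(6) = -1.19
(7) = 13.09
(8) = -19.38
(9) = 9.49
(10) = -13.57
(11) = 5.88
(12) = 3.07
(13) = -21.60
(14) = -43.00
(15) = -242.74
(16) = -174.05
(17) = 5563.87
(18) = -1357.70
(19) = 744.79
(20) = -355.94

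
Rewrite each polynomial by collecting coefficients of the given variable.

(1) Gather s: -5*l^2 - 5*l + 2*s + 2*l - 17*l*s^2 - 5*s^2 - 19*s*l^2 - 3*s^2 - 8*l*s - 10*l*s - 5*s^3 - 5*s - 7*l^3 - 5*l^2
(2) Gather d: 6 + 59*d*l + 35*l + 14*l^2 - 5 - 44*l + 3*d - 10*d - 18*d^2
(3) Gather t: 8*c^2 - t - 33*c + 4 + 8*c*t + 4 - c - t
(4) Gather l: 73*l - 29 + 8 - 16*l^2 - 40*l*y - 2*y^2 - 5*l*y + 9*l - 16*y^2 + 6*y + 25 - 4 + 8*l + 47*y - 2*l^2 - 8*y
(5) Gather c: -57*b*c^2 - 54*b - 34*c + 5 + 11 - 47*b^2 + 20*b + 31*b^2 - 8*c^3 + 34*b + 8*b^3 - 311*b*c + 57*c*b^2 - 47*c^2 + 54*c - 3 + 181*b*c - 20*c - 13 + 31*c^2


(1) = -7*l^3 - 10*l^2 - 3*l - 5*s^3 + s^2*(-17*l - 8) + s*(-19*l^2 - 18*l - 3)
(2) = -18*d^2 + d*(59*l - 7) + 14*l^2 - 9*l + 1
(3) = 8*c^2 - 34*c + t*(8*c - 2) + 8
(4) = -18*l^2 + l*(90 - 45*y) - 18*y^2 + 45*y
(5) = 8*b^3 - 16*b^2 - 8*c^3 + c^2*(-57*b - 16) + c*(57*b^2 - 130*b)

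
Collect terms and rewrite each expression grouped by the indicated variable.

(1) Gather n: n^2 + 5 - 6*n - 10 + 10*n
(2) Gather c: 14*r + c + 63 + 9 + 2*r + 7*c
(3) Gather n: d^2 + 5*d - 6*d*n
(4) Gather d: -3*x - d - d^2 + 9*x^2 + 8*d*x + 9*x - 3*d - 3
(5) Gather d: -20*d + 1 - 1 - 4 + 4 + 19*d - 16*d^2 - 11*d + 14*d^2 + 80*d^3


(1) = n^2 + 4*n - 5
(2) = 8*c + 16*r + 72
(3) = d^2 - 6*d*n + 5*d
(4) = -d^2 + d*(8*x - 4) + 9*x^2 + 6*x - 3
(5) = 80*d^3 - 2*d^2 - 12*d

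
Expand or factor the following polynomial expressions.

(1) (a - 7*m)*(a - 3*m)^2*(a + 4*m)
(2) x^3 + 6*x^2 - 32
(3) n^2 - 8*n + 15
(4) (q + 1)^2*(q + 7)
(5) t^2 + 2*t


(1) = a^4 - 9*a^3*m - a^2*m^2 + 141*a*m^3 - 252*m^4
(2) = (x - 2)*(x + 4)^2
(3) = (n - 5)*(n - 3)
(4) = q^3 + 9*q^2 + 15*q + 7
(5) = t*(t + 2)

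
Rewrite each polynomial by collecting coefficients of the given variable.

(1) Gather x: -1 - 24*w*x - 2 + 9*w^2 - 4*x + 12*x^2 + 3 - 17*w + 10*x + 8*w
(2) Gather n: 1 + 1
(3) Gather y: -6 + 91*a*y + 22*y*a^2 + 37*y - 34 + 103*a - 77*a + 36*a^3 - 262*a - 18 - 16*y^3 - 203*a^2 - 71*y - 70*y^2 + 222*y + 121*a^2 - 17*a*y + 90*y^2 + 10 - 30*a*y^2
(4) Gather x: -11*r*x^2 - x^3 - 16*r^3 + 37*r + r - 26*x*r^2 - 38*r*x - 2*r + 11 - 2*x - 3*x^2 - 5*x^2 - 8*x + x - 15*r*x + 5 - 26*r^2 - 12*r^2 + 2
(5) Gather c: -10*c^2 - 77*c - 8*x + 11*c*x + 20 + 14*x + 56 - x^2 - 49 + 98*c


(1) = 9*w^2 - 9*w + 12*x^2 + x*(6 - 24*w)
(2) = 2
(3) = 36*a^3 - 82*a^2 - 236*a - 16*y^3 + y^2*(20 - 30*a) + y*(22*a^2 + 74*a + 188) - 48
(4) = -16*r^3 - 38*r^2 + 36*r - x^3 + x^2*(-11*r - 8) + x*(-26*r^2 - 53*r - 9) + 18
(5) = -10*c^2 + c*(11*x + 21) - x^2 + 6*x + 27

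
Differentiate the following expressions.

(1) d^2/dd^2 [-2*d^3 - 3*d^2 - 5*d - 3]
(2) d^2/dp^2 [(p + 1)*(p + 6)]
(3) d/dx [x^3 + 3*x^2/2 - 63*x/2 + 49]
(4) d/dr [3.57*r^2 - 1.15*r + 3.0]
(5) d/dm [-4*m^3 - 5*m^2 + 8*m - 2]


(1) = -12*d - 6
(2) = 2
(3) = 3*x^2 + 3*x - 63/2
(4) = 7.14*r - 1.15
(5) = -12*m^2 - 10*m + 8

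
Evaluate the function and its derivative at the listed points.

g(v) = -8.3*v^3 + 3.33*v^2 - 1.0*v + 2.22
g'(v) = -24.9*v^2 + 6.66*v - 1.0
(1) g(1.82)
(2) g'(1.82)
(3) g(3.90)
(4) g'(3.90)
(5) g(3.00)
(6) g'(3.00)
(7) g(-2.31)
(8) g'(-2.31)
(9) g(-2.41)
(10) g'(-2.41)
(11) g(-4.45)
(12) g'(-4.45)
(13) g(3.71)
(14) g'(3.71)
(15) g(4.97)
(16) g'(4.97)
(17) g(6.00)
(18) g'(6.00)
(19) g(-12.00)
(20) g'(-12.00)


(1) = -38.61
(2) = -71.36
(3) = -443.38
(4) = -353.75
(5) = -194.91
(6) = -205.12
(7) = 124.61
(8) = -149.25
(9) = 140.15
(10) = -161.67
(11) = 804.02
(12) = -523.72
(13) = -379.49
(14) = -319.02
(15) = -939.43
(16) = -582.95
(17) = -1676.70
(18) = -857.44
(19) = 14836.14
(20) = -3666.52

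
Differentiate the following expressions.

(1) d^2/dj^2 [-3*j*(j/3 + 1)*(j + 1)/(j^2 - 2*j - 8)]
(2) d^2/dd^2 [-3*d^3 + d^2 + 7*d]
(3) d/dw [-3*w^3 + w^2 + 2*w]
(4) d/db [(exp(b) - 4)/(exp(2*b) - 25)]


(1) = 2*(-23*j^3 - 144*j^2 - 264*j - 208)/(j^6 - 6*j^5 - 12*j^4 + 88*j^3 + 96*j^2 - 384*j - 512)
(2) = 2 - 18*d
(3) = -9*w^2 + 2*w + 2
(4) = (-2*(exp(b) - 4)*exp(b) + exp(2*b) - 25)*exp(b)/(exp(2*b) - 25)^2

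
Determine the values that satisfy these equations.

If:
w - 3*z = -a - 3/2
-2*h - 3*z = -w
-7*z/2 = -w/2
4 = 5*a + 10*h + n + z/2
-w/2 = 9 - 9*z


Then:
a = -177/22
h = 36/11
n = 235/22
w = 126/11
z = 18/11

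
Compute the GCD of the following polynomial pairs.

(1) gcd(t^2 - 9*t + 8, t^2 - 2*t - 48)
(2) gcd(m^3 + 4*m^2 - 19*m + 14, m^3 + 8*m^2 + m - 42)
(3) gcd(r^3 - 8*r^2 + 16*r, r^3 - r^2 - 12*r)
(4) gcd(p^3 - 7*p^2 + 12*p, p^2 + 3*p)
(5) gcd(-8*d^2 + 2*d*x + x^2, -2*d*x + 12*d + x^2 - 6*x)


(1) = t - 8
(2) = m^2 + 5*m - 14
(3) = r^2 - 4*r
(4) = gcd(p*(p - 4)*(p - 3), p*(p + 3)) = p
(5) = gcd((-2*d + x)*(4*d + x), (-2*d + x)*(x - 6)) = -2*d + x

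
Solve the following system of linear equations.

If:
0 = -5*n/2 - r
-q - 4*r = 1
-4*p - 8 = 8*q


Then:
n = -2*r/5
p = 8*r
q = -4*r - 1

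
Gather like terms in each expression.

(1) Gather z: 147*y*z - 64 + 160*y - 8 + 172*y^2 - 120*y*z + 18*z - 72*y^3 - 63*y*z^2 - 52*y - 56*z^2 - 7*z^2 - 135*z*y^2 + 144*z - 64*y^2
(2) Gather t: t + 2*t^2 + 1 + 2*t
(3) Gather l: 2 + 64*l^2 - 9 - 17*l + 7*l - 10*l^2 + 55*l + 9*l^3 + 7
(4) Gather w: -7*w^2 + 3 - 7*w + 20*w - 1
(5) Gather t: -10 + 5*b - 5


(1) = -72*y^3 + 108*y^2 + 108*y + z^2*(-63*y - 63) + z*(-135*y^2 + 27*y + 162) - 72
(2) = 2*t^2 + 3*t + 1
(3) = 9*l^3 + 54*l^2 + 45*l
(4) = -7*w^2 + 13*w + 2
(5) = 5*b - 15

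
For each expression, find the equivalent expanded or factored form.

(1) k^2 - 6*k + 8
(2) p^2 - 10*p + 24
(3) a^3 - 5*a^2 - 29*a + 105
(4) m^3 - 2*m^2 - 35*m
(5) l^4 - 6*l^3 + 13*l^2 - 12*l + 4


(1) = (k - 4)*(k - 2)
(2) = (p - 6)*(p - 4)
(3) = (a - 7)*(a - 3)*(a + 5)
(4) = m*(m - 7)*(m + 5)
(5) = (l - 2)^2*(l - 1)^2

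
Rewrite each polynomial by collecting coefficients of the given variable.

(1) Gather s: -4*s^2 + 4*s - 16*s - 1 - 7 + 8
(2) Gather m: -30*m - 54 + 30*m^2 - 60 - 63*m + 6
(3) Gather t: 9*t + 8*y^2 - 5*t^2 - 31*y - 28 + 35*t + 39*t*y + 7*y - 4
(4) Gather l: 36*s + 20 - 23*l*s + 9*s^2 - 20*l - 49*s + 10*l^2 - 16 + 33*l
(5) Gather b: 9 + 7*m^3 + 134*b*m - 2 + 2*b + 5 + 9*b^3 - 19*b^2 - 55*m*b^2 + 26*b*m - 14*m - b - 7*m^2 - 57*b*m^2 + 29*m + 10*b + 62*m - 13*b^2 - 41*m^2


(1) = -4*s^2 - 12*s
(2) = 30*m^2 - 93*m - 108
(3) = -5*t^2 + t*(39*y + 44) + 8*y^2 - 24*y - 32
(4) = 10*l^2 + l*(13 - 23*s) + 9*s^2 - 13*s + 4
(5) = 9*b^3 + b^2*(-55*m - 32) + b*(-57*m^2 + 160*m + 11) + 7*m^3 - 48*m^2 + 77*m + 12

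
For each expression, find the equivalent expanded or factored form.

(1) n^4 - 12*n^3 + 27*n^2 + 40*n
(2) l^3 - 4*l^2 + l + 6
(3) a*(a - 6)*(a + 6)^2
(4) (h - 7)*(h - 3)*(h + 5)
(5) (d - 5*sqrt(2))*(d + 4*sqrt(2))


(1) = n*(n - 8)*(n - 5)*(n + 1)
(2) = (l - 3)*(l - 2)*(l + 1)
(3) = a^4 + 6*a^3 - 36*a^2 - 216*a
(4) = h^3 - 5*h^2 - 29*h + 105
(5) = d^2 - sqrt(2)*d - 40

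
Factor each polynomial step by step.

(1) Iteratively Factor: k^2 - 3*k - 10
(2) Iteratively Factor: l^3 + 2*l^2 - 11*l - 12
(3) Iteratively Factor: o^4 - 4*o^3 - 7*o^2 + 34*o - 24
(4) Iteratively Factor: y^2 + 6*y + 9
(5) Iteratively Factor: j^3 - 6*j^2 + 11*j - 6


(1) = (k + 2)*(k - 5)
(2) = (l + 4)*(l^2 - 2*l - 3) = (l - 3)*(l + 4)*(l + 1)
(3) = (o - 2)*(o^3 - 2*o^2 - 11*o + 12) = (o - 2)*(o - 1)*(o^2 - o - 12) = (o - 2)*(o - 1)*(o + 3)*(o - 4)
(4) = (y + 3)*(y + 3)
(5) = (j - 2)*(j^2 - 4*j + 3) = (j - 3)*(j - 2)*(j - 1)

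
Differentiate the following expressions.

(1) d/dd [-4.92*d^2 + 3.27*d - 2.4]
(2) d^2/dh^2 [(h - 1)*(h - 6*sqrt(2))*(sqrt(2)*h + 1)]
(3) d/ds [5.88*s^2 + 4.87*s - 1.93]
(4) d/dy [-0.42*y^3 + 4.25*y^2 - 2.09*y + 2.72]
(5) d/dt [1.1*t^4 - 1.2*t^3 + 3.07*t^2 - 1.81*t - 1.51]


(1) = 3.27 - 9.84*d
(2) = 6*sqrt(2)*h - 22 - 2*sqrt(2)
(3) = 11.76*s + 4.87
(4) = -1.26*y^2 + 8.5*y - 2.09
(5) = 4.4*t^3 - 3.6*t^2 + 6.14*t - 1.81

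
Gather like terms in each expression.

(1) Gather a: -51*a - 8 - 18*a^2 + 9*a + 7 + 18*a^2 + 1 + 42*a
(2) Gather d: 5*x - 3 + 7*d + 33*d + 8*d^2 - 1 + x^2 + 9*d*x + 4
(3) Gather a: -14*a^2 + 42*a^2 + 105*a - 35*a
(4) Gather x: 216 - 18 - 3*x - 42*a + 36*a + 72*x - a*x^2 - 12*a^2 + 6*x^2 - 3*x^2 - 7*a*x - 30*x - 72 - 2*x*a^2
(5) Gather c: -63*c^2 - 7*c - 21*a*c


(1) = 0
(2) = 8*d^2 + d*(9*x + 40) + x^2 + 5*x
(3) = 28*a^2 + 70*a
(4) = -12*a^2 - 6*a + x^2*(3 - a) + x*(-2*a^2 - 7*a + 39) + 126
(5) = -63*c^2 + c*(-21*a - 7)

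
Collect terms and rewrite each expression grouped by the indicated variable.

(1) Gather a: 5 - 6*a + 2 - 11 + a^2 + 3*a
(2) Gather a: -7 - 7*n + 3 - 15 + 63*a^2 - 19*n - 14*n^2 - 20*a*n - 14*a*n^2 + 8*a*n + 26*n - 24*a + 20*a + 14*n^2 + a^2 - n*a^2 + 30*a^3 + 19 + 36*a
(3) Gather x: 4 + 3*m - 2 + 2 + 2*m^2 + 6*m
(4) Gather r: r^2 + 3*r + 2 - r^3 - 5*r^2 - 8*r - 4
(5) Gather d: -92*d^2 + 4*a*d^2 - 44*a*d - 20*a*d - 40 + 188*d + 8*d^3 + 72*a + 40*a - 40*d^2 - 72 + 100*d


(1) = a^2 - 3*a - 4
(2) = 30*a^3 + a^2*(64 - n) + a*(-14*n^2 - 12*n + 32)
(3) = 2*m^2 + 9*m + 4
(4) = -r^3 - 4*r^2 - 5*r - 2
(5) = 112*a + 8*d^3 + d^2*(4*a - 132) + d*(288 - 64*a) - 112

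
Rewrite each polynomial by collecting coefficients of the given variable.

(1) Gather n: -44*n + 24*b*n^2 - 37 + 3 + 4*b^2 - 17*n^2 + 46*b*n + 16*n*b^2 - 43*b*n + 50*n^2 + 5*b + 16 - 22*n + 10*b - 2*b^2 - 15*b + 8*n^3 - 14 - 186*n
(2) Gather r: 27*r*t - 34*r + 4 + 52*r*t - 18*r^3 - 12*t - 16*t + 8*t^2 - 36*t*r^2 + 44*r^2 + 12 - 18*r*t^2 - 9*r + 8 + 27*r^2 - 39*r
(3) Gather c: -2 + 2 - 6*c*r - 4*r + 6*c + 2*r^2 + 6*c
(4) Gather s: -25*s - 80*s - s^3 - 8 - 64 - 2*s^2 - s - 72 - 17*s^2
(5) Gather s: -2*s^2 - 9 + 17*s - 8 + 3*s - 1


(1) = 2*b^2 + 8*n^3 + n^2*(24*b + 33) + n*(16*b^2 + 3*b - 252) - 32
(2) = -18*r^3 + r^2*(71 - 36*t) + r*(-18*t^2 + 79*t - 82) + 8*t^2 - 28*t + 24
(3) = c*(12 - 6*r) + 2*r^2 - 4*r
(4) = -s^3 - 19*s^2 - 106*s - 144
(5) = -2*s^2 + 20*s - 18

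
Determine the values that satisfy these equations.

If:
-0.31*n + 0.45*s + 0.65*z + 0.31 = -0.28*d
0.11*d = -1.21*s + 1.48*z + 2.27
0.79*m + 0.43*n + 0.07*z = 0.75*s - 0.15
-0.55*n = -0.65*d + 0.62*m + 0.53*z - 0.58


Then:
d = 3.73985896410236*z + 2.21989647327703
m = -2.9278727639964*z - 1.558925227309
n = 6.75670807335328*z + 5.43539336102118
s = 0.883153317313008*z + 1.67422428755333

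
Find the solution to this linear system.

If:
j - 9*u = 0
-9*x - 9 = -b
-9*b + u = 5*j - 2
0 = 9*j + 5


Then:
b = 382/729
j = -5/9
u = -5/81
x = -6179/6561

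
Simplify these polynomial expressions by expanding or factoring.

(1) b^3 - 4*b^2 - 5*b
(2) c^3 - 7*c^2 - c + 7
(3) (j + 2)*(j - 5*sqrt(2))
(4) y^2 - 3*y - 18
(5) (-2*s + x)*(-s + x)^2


(1) = b*(b - 5)*(b + 1)
(2) = (c - 7)*(c - 1)*(c + 1)
(3) = j^2 - 5*sqrt(2)*j + 2*j - 10*sqrt(2)
(4) = (y - 6)*(y + 3)
(5) = -2*s^3 + 5*s^2*x - 4*s*x^2 + x^3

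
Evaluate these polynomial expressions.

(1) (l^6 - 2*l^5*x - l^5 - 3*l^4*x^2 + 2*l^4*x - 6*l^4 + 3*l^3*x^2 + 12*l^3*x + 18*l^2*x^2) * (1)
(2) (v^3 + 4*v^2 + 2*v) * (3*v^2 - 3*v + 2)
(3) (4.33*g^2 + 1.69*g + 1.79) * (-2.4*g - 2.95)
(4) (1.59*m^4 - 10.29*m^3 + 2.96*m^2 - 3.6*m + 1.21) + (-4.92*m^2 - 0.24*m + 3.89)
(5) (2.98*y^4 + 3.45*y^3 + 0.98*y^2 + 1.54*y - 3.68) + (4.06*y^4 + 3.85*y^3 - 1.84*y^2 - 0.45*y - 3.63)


(1) = l^6 - 2*l^5*x - l^5 - 3*l^4*x^2 + 2*l^4*x - 6*l^4 + 3*l^3*x^2 + 12*l^3*x + 18*l^2*x^2
(2) = 3*v^5 + 9*v^4 - 4*v^3 + 2*v^2 + 4*v
(3) = -10.392*g^3 - 16.8295*g^2 - 9.2815*g - 5.2805
(4) = 1.59*m^4 - 10.29*m^3 - 1.96*m^2 - 3.84*m + 5.1
(5) = 7.04*y^4 + 7.3*y^3 - 0.86*y^2 + 1.09*y - 7.31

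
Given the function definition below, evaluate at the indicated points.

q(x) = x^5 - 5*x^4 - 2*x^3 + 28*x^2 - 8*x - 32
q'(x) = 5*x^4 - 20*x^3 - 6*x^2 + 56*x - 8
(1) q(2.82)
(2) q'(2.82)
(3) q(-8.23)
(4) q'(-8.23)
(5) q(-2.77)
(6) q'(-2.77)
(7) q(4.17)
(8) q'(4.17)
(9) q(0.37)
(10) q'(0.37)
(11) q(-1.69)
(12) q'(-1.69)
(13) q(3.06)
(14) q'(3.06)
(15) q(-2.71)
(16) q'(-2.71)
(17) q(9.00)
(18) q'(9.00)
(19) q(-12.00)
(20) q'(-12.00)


(1) = -14.61
(2) = -30.11
(3) = -57650.63
(4) = 33212.29
(5) = -209.94
(6) = 510.29
(7) = 25.54
(8) = 182.82
(9) = -31.31
(10) = 10.98
(11) = 16.57
(12) = 17.55
(13) = -21.70
(14) = -27.49
(15) = -180.73
(16) = 463.90
(17) = 26950.00
(18) = 18235.00
(19) = -344960.00
(20) = 136696.00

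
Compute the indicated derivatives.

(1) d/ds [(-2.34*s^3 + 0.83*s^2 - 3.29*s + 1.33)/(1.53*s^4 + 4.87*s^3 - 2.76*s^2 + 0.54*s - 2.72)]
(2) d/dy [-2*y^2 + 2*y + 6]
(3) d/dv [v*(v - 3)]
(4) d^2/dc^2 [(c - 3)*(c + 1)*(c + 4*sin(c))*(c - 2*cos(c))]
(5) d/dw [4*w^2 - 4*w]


(1) = (3.5802*s^6 - 2.5398*s^5 + 17.5174*s^4 + 21.3778*s^3 - 8.9691*s^2 + 2.8264*s + 8.2306)/(2.3409*s^8 + 14.9022*s^7 + 15.2713*s^6 - 25.23*s^5 + 4.554*s^4 - 29.4736*s^3 + 15.306*s^2 - 2.9376*s + 7.3984)
(2) = 2 - 4*y
(3) = 2*v - 3
(4) = -4*c^3*sin(c) + 2*c^3*cos(c) + 16*c^2*sin(2*c) + 20*sqrt(2)*c^2*sin(c + pi/4) + 12*c^2 + 20*c*sin(c) - 32*sqrt(2)*c*sin(2*c + pi/4) - 50*c*cos(c) - 12*c - 28*sin(c) - 56*sin(2*c) - 16*cos(c) + 32*cos(2*c) - 6
(5) = 8*w - 4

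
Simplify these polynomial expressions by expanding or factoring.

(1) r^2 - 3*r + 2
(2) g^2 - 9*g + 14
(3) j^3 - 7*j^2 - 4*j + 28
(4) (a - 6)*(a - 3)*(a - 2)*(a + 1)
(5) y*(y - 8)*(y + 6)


(1) = (r - 2)*(r - 1)
(2) = (g - 7)*(g - 2)
(3) = (j - 7)*(j - 2)*(j + 2)
(4) = a^4 - 10*a^3 + 25*a^2 - 36
(5) = y^3 - 2*y^2 - 48*y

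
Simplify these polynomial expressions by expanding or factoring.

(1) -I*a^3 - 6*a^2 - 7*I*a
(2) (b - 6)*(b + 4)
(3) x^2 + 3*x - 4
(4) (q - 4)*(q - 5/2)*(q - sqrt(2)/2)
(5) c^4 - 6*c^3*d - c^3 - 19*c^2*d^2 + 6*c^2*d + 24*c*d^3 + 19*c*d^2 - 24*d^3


(1) = a*(a - 7*I)*(-I*a + 1)
(2) = b^2 - 2*b - 24
(3) = (x - 1)*(x + 4)
(4) = q^3 - 13*q^2/2 - sqrt(2)*q^2/2 + 13*sqrt(2)*q/4 + 10*q - 5*sqrt(2)
(5) = (c - 1)*(c - 8*d)*(c - d)*(c + 3*d)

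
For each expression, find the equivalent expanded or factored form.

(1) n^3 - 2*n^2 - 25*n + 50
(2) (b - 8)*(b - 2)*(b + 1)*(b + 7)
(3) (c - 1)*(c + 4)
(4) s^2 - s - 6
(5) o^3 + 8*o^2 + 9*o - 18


(1) = (n - 5)*(n - 2)*(n + 5)
(2) = b^4 - 2*b^3 - 57*b^2 + 58*b + 112
(3) = c^2 + 3*c - 4
(4) = (s - 3)*(s + 2)
(5) = (o - 1)*(o + 3)*(o + 6)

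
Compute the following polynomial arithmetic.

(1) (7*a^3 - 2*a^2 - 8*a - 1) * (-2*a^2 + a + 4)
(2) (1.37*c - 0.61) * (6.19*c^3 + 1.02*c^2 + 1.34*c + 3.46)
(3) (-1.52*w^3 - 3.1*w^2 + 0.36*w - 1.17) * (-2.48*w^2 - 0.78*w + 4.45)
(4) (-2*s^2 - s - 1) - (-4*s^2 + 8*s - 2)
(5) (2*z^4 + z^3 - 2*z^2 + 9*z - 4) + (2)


(1) = -14*a^5 + 11*a^4 + 42*a^3 - 14*a^2 - 33*a - 4
(2) = 8.4803*c^4 - 2.3785*c^3 + 1.2136*c^2 + 3.9228*c - 2.1106
(3) = 3.7696*w^5 + 8.8736*w^4 - 5.2388*w^3 - 11.1742*w^2 + 2.5146*w - 5.2065
(4) = 2*s^2 - 9*s + 1
(5) = 2*z^4 + z^3 - 2*z^2 + 9*z - 2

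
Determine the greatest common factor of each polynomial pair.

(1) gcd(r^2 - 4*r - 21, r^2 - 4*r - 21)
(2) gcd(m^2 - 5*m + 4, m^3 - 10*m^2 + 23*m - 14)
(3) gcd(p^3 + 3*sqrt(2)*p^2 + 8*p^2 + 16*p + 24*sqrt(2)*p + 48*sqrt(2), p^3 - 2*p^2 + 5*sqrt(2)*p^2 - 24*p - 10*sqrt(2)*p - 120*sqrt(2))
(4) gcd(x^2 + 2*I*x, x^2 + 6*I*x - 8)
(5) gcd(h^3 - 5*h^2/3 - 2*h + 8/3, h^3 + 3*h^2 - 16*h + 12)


(1) = gcd((r - 7)*(r + 3), (r - 7)*(r + 3)) = r^2 - 4*r - 21
(2) = m - 1
(3) = gcd((p + 4)^2*(p + 3*sqrt(2)), (p - 6)*(p + 4)*(p + 5*sqrt(2))) = p + 4
(4) = gcd(x*(x + 2*I), (x + 2*I)*(x + 4*I)) = x + 2*I
(5) = h^2 - 3*h + 2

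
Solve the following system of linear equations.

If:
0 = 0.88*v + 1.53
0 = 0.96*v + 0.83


Then:
No Solution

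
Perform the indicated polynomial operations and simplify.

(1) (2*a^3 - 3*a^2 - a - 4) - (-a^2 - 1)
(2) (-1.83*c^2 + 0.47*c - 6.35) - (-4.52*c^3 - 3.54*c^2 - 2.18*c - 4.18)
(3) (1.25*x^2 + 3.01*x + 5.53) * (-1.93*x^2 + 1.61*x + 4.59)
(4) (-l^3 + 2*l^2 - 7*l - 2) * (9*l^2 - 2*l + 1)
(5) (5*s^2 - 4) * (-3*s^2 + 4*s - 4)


(1) = 2*a^3 - 2*a^2 - a - 3
(2) = 4.52*c^3 + 1.71*c^2 + 2.65*c - 2.17
(3) = -2.4125*x^4 - 3.7968*x^3 - 0.0893*x^2 + 22.7192*x + 25.3827
(4) = -9*l^5 + 20*l^4 - 68*l^3 - 2*l^2 - 3*l - 2
(5) = -15*s^4 + 20*s^3 - 8*s^2 - 16*s + 16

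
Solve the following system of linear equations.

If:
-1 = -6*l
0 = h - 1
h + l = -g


Then:
g = -7/6
h = 1
l = 1/6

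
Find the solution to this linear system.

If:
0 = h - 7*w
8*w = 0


Then:
h = 0
w = 0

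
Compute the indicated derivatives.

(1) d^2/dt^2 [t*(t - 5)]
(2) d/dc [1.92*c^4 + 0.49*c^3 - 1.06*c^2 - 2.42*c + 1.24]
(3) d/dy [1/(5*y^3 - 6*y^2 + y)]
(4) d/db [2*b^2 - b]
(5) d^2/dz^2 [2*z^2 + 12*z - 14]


(1) = 2
(2) = 7.68*c^3 + 1.47*c^2 - 2.12*c - 2.42
(3) = (-15*y^2 + 12*y - 1)/(y^2*(5*y^2 - 6*y + 1)^2)
(4) = 4*b - 1
(5) = 4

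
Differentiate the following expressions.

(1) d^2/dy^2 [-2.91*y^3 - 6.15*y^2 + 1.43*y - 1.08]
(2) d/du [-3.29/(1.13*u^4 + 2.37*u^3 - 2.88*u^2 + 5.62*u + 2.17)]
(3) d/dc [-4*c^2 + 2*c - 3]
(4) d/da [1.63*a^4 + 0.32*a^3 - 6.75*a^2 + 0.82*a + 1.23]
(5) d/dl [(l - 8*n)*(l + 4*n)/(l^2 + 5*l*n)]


(1) = -17.46*y - 12.3
(2) = (14.8708*u^3 + 23.3919*u^2 - 18.9504*u + 18.4898)/(1.13*u^4 + 2.37*u^3 - 2.88*u^2 + 5.62*u + 2.17)^2
(3) = 2 - 8*c
(4) = 6.52*a^3 + 0.96*a^2 - 13.5*a + 0.82
(5) = n*(9*l^2 + 64*l*n + 160*n^2)/(l^2*(l^2 + 10*l*n + 25*n^2))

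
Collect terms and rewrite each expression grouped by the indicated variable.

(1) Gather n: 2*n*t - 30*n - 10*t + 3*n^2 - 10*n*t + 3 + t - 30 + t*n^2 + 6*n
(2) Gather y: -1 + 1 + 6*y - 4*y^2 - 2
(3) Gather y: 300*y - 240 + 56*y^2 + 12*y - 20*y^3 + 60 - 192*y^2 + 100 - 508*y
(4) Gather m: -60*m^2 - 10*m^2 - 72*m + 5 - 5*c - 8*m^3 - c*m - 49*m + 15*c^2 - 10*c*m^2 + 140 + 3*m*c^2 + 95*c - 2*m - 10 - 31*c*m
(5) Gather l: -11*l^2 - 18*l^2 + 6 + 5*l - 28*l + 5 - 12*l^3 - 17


(1) = n^2*(t + 3) + n*(-8*t - 24) - 9*t - 27
(2) = -4*y^2 + 6*y - 2
(3) = -20*y^3 - 136*y^2 - 196*y - 80
(4) = 15*c^2 + 90*c - 8*m^3 + m^2*(-10*c - 70) + m*(3*c^2 - 32*c - 123) + 135
(5) = -12*l^3 - 29*l^2 - 23*l - 6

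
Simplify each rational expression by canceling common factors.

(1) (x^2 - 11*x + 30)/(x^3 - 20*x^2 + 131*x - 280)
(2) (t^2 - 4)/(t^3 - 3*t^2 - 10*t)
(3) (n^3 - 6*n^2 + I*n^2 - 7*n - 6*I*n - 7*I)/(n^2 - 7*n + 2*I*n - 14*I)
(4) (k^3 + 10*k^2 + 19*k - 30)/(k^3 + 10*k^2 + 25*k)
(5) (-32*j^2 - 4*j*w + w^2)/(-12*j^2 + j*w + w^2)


(1) = (x - 6)/(x^2 - 15*x + 56)
(2) = (t - 2)/(t^2 - 5*t)
(3) = (n^2 + n*(1 + I) + I)/(n + 2*I)
(4) = (k^2 + 5*k - 6)/(k^2 + 5*k)
(5) = (-8*j + w)/(-3*j + w)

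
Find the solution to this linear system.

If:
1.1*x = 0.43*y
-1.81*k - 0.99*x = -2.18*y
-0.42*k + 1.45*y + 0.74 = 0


Then:
k = -0.71
x = -0.28
y = -0.72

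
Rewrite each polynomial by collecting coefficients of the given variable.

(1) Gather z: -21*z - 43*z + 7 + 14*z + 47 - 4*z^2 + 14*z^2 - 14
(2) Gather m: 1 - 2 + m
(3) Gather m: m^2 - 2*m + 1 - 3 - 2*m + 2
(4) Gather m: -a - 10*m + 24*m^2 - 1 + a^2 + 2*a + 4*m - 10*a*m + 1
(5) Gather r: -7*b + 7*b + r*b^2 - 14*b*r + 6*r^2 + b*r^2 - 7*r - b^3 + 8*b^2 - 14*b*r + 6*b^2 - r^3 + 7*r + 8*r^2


(1) = 10*z^2 - 50*z + 40
(2) = m - 1
(3) = m^2 - 4*m
(4) = a^2 + a + 24*m^2 + m*(-10*a - 6)
(5) = -b^3 + 14*b^2 - r^3 + r^2*(b + 14) + r*(b^2 - 28*b)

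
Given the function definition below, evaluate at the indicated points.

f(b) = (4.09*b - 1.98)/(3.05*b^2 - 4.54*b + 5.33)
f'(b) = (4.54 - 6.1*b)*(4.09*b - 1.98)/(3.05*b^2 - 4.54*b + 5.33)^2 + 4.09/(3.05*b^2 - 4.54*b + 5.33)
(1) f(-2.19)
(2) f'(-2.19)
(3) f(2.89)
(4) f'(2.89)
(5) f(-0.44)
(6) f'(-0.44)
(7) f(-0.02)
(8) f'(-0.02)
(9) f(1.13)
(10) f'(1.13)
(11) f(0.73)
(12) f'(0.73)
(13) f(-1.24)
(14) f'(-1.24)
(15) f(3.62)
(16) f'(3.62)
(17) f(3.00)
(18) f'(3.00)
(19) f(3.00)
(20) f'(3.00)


(1) = -0.37
(2) = -0.08
(3) = 0.56
(4) = -0.18
(5) = -0.48
(6) = 0.08
(7) = -0.38
(8) = 0.43
(9) = 0.65
(10) = 0.63
(11) = 0.28
(12) = 1.13
(13) = -0.45
(14) = -0.09
(15) = 0.44
(16) = -0.13
(17) = 0.54
(18) = -0.17
(19) = 0.54
(20) = -0.17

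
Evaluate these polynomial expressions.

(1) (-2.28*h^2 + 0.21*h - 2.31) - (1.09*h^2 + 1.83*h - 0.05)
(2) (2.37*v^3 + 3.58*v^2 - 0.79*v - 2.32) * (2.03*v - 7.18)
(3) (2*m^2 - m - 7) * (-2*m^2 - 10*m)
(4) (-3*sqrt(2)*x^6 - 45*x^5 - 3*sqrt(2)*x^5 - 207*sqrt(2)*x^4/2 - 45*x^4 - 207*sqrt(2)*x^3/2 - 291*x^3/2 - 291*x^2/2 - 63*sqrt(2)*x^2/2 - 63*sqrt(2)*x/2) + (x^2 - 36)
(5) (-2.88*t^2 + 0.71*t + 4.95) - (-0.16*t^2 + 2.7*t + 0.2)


(1) = -3.37*h^2 - 1.62*h - 2.26
(2) = 4.8111*v^4 - 9.7492*v^3 - 27.3081*v^2 + 0.9626*v + 16.6576
(3) = -4*m^4 - 18*m^3 + 24*m^2 + 70*m
(4) = -3*sqrt(2)*x^6 - 45*x^5 - 3*sqrt(2)*x^5 - 207*sqrt(2)*x^4/2 - 45*x^4 - 207*sqrt(2)*x^3/2 - 291*x^3/2 - 289*x^2/2 - 63*sqrt(2)*x^2/2 - 63*sqrt(2)*x/2 - 36
(5) = -2.72*t^2 - 1.99*t + 4.75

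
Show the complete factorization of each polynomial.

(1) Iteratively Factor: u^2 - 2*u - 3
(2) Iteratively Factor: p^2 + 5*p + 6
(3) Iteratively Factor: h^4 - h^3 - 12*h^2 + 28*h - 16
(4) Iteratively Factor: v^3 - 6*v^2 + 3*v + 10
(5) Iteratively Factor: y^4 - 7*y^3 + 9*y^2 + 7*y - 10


(1) = (u + 1)*(u - 3)
(2) = (p + 2)*(p + 3)
(3) = (h + 4)*(h^3 - 5*h^2 + 8*h - 4) = (h - 2)*(h + 4)*(h^2 - 3*h + 2) = (h - 2)^2*(h + 4)*(h - 1)
(4) = (v - 5)*(v^2 - v - 2) = (v - 5)*(v + 1)*(v - 2)
(5) = (y - 5)*(y^3 - 2*y^2 - y + 2) = (y - 5)*(y - 2)*(y^2 - 1) = (y - 5)*(y - 2)*(y - 1)*(y + 1)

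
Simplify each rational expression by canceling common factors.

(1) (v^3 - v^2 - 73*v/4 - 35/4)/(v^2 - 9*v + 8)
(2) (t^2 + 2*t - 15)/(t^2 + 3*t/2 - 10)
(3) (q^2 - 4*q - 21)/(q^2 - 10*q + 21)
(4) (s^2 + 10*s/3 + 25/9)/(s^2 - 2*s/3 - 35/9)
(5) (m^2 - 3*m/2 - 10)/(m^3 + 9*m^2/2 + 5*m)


(1) = (4*v^3 - 4*v^2 - 73*v - 35)/(4*v^2 - 36*v + 32)
(2) = (2*t^2 + 4*t - 30)/(2*t^2 + 3*t - 20)
(3) = (q + 3)/(q - 3)
(4) = (3*s + 5)/(3*s - 7)
(5) = (m - 4)/(m^2 + 2*m)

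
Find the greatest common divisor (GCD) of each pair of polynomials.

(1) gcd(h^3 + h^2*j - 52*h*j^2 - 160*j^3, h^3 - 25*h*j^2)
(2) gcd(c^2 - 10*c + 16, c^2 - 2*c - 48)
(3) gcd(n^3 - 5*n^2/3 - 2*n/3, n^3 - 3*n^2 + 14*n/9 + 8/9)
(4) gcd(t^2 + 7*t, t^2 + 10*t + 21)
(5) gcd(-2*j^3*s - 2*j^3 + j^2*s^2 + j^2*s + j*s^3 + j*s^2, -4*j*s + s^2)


(1) = gcd((h - 8*j)*(h + 4*j)*(h + 5*j), h*(h - 5*j)*(h + 5*j)) = h + 5*j
(2) = gcd((c - 8)*(c - 2), (c - 8)*(c + 6)) = c - 8
(3) = n^2 - 5*n/3 - 2/3
(4) = t + 7
(5) = gcd((-j + s)*(2*j + s)*(j*s + j), s*(-4*j + s)) = 1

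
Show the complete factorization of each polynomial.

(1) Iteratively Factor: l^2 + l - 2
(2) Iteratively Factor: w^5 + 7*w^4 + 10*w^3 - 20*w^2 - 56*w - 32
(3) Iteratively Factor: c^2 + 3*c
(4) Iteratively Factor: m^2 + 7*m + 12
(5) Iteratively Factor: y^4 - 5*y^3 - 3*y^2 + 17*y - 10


(1) = (l - 1)*(l + 2)
(2) = (w + 2)*(w^4 + 5*w^3 - 20*w - 16) = (w + 1)*(w + 2)*(w^3 + 4*w^2 - 4*w - 16) = (w - 2)*(w + 1)*(w + 2)*(w^2 + 6*w + 8) = (w - 2)*(w + 1)*(w + 2)^2*(w + 4)
(3) = (c)*(c + 3)
(4) = (m + 4)*(m + 3)
(5) = (y - 5)*(y^3 - 3*y + 2) = (y - 5)*(y + 2)*(y^2 - 2*y + 1) = (y - 5)*(y - 1)*(y + 2)*(y - 1)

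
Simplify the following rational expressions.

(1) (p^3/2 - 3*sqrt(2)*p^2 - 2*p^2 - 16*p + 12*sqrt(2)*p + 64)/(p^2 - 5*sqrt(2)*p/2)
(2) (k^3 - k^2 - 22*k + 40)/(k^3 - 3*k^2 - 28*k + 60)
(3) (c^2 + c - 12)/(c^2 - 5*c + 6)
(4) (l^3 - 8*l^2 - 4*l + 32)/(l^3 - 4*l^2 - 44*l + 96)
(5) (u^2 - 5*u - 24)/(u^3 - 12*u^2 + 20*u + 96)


(1) = (2*p^3 + p^2*(-12*sqrt(2) - 8) + p*(-64 + 48*sqrt(2)) + 256)/(4*p^2 - 10*sqrt(2)*p)
(2) = (k - 4)/(k - 6)
(3) = (c + 4)/(c - 2)
(4) = (l + 2)/(l + 6)
(5) = (u + 3)/(u^2 - 4*u - 12)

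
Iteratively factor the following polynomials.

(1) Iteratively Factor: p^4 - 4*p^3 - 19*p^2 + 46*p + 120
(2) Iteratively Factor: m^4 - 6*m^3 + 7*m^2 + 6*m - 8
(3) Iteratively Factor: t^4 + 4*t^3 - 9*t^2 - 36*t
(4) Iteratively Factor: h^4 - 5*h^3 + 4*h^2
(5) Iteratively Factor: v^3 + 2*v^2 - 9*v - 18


(1) = (p - 5)*(p^3 + p^2 - 14*p - 24) = (p - 5)*(p + 2)*(p^2 - p - 12) = (p - 5)*(p + 2)*(p + 3)*(p - 4)
(2) = (m - 1)*(m^3 - 5*m^2 + 2*m + 8) = (m - 1)*(m + 1)*(m^2 - 6*m + 8) = (m - 4)*(m - 1)*(m + 1)*(m - 2)
(3) = (t - 3)*(t^3 + 7*t^2 + 12*t) = t*(t - 3)*(t^2 + 7*t + 12) = t*(t - 3)*(t + 4)*(t + 3)
(4) = (h)*(h^3 - 5*h^2 + 4*h) = h*(h - 1)*(h^2 - 4*h) = h*(h - 4)*(h - 1)*(h)
(5) = (v + 3)*(v^2 - v - 6) = (v + 2)*(v + 3)*(v - 3)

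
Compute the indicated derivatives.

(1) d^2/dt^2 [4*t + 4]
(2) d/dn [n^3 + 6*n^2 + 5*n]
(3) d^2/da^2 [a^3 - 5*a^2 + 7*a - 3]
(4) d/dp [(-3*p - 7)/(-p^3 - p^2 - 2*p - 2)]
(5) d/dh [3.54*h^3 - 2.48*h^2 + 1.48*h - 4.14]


(1) = 0
(2) = 3*n^2 + 12*n + 5
(3) = 6*a - 10
(4) = (3*p^3 + 3*p^2 + 6*p - (3*p + 7)*(3*p^2 + 2*p + 2) + 6)/(p^3 + p^2 + 2*p + 2)^2
(5) = 10.62*h^2 - 4.96*h + 1.48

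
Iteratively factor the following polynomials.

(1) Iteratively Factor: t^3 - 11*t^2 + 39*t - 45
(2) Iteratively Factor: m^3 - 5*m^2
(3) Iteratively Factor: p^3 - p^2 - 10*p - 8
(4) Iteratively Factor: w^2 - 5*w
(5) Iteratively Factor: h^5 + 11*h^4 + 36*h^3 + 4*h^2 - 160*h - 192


(1) = (t - 3)*(t^2 - 8*t + 15) = (t - 3)^2*(t - 5)
(2) = (m - 5)*(m^2) = m*(m - 5)*(m)
(3) = (p + 1)*(p^2 - 2*p - 8) = (p + 1)*(p + 2)*(p - 4)
(4) = (w)*(w - 5)
(5) = (h + 2)*(h^4 + 9*h^3 + 18*h^2 - 32*h - 96) = (h + 2)*(h + 4)*(h^3 + 5*h^2 - 2*h - 24) = (h + 2)*(h + 4)^2*(h^2 + h - 6) = (h - 2)*(h + 2)*(h + 4)^2*(h + 3)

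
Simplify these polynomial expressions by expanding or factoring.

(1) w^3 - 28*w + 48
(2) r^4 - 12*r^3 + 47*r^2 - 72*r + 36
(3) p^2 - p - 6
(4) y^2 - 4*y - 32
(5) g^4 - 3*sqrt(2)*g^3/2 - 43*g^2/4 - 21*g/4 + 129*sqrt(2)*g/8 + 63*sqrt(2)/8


(1) = (w - 4)*(w - 2)*(w + 6)
(2) = (r - 6)*(r - 3)*(r - 2)*(r - 1)
(3) = (p - 3)*(p + 2)
(4) = (y - 8)*(y + 4)
(5) = (g - 7/2)*(g + 1/2)*(g + 3)*(g - 3*sqrt(2)/2)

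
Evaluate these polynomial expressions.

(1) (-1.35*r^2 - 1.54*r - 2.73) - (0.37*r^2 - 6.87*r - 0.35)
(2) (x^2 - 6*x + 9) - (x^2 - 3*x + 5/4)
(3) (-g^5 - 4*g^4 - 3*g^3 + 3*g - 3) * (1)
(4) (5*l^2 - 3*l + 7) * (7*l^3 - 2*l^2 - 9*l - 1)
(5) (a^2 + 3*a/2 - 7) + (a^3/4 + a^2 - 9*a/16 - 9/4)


(1) = -1.72*r^2 + 5.33*r - 2.38
(2) = 31/4 - 3*x
(3) = -g^5 - 4*g^4 - 3*g^3 + 3*g - 3
(4) = 35*l^5 - 31*l^4 + 10*l^3 + 8*l^2 - 60*l - 7
(5) = a^3/4 + 2*a^2 + 15*a/16 - 37/4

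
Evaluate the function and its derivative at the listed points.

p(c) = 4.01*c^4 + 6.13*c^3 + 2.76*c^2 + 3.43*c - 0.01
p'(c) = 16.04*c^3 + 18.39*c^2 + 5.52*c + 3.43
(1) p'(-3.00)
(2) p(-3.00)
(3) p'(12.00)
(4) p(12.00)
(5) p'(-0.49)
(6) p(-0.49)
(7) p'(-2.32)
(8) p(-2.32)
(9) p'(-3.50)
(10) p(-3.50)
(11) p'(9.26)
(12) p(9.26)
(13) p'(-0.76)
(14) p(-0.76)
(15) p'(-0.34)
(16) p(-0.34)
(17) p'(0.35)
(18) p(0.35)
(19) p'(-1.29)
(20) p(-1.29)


(1) = -280.70
(2) = 173.84
(3) = 30434.95
(4) = 94182.59
(5) = 3.25
(6) = -1.52
(7) = -110.69
(8) = 46.51
(9) = -478.33
(10) = 360.72
(11) = 14367.57
(12) = 34619.90
(13) = 2.82
(14) = -2.38
(15) = 3.05
(16) = -1.04
(17) = 8.30
(18) = 1.85
(19) = -7.52
(20) = -1.90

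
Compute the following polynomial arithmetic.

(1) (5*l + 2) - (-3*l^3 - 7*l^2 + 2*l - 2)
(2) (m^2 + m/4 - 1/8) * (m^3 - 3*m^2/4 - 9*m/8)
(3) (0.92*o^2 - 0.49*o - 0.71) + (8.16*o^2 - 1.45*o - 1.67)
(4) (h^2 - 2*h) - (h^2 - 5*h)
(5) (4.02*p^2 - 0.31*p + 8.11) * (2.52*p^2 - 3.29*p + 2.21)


(1) = 3*l^3 + 7*l^2 + 3*l + 4
(2) = m^5 - m^4/2 - 23*m^3/16 - 3*m^2/16 + 9*m/64
(3) = 9.08*o^2 - 1.94*o - 2.38
(4) = 3*h
(5) = 10.1304*p^4 - 14.007*p^3 + 30.3413*p^2 - 27.367*p + 17.9231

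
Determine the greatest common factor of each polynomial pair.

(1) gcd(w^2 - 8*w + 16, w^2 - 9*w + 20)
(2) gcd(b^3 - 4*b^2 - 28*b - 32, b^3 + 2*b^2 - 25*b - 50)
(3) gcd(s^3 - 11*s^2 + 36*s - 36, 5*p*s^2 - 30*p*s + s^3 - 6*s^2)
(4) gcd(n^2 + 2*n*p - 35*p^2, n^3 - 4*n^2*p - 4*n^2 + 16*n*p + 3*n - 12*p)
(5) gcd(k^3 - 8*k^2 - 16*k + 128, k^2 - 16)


(1) = w - 4
(2) = gcd((b - 8)*(b + 2)^2, (b - 5)*(b + 2)*(b + 5)) = b + 2
(3) = gcd((s - 6)*(s - 3)*(s - 2), s*(5*p + s)*(s - 6)) = s - 6
(4) = 1
(5) = k^2 - 16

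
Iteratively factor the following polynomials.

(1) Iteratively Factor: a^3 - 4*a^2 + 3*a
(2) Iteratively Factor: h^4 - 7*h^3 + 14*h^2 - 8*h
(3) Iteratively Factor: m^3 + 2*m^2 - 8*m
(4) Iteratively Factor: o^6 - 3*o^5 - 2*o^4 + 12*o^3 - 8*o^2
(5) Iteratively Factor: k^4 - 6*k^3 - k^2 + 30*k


(1) = (a - 1)*(a^2 - 3*a) = a*(a - 1)*(a - 3)
(2) = (h)*(h^3 - 7*h^2 + 14*h - 8) = h*(h - 4)*(h^2 - 3*h + 2) = h*(h - 4)*(h - 2)*(h - 1)
(3) = (m)*(m^2 + 2*m - 8) = m*(m - 2)*(m + 4)
(4) = (o)*(o^5 - 3*o^4 - 2*o^3 + 12*o^2 - 8*o) = o*(o + 2)*(o^4 - 5*o^3 + 8*o^2 - 4*o) = o^2*(o + 2)*(o^3 - 5*o^2 + 8*o - 4) = o^2*(o - 2)*(o + 2)*(o^2 - 3*o + 2) = o^2*(o - 2)*(o - 1)*(o + 2)*(o - 2)
(5) = (k + 2)*(k^3 - 8*k^2 + 15*k) = k*(k + 2)*(k^2 - 8*k + 15) = k*(k - 3)*(k + 2)*(k - 5)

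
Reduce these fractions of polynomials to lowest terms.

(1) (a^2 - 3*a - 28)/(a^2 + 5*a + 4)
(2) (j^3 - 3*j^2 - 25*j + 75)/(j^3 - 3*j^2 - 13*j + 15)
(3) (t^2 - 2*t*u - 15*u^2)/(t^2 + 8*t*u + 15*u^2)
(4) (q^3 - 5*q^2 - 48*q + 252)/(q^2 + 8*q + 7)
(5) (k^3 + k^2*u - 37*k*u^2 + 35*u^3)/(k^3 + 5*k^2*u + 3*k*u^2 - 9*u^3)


(1) = (a - 7)/(a + 1)
(2) = (j^2 + 2*j - 15)/(j^2 + 2*j - 3)
(3) = (t - 5*u)/(t + 5*u)
(4) = (q^2 - 12*q + 36)/(q + 1)
(5) = (k^2 + 2*k*u - 35*u^2)/(k^2 + 6*k*u + 9*u^2)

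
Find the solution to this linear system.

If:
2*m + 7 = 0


Then:
m = -7/2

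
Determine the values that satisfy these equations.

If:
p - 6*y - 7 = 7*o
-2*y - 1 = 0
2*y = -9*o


Then:
o = 1/9
p = 43/9
y = -1/2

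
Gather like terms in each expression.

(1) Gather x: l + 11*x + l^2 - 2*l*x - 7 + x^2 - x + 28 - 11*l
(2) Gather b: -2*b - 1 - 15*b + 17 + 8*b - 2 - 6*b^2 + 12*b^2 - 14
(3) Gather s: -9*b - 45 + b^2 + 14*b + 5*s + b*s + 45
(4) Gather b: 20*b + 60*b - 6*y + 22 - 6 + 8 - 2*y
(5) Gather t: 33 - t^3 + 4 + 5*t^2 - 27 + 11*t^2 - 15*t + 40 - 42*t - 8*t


(1) = l^2 - 10*l + x^2 + x*(10 - 2*l) + 21
(2) = 6*b^2 - 9*b
(3) = b^2 + 5*b + s*(b + 5)
(4) = 80*b - 8*y + 24
(5) = -t^3 + 16*t^2 - 65*t + 50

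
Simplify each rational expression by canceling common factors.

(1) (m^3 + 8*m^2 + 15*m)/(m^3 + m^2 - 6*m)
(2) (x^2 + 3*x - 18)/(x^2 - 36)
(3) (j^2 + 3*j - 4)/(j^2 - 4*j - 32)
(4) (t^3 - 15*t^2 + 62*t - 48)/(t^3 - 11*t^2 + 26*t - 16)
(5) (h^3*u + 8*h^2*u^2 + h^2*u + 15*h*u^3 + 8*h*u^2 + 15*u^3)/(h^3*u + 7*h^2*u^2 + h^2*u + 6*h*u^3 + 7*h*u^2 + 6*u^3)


(1) = (m + 5)/(m - 2)
(2) = (x - 3)/(x - 6)
(3) = (j - 1)/(j - 8)
(4) = (t - 6)/(t - 2)
(5) = (h^2 + 8*h*u + 15*u^2)/(h^2 + 7*h*u + 6*u^2)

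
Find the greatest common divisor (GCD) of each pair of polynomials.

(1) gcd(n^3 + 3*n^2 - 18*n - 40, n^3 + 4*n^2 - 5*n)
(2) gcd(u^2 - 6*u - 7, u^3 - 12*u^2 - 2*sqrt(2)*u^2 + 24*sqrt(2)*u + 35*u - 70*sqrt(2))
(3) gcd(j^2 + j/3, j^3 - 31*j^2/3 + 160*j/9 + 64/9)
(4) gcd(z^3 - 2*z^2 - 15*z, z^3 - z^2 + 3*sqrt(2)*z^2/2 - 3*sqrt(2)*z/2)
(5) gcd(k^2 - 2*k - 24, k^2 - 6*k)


(1) = gcd((n - 4)*(n + 2)*(n + 5), n*(n - 1)*(n + 5)) = n + 5
(2) = u - 7
(3) = j + 1/3
(4) = gcd(z*(z - 5)*(z + 3), z*(z - 1)*(z + 3*sqrt(2)/2)) = z
(5) = gcd((k - 6)*(k + 4), k*(k - 6)) = k - 6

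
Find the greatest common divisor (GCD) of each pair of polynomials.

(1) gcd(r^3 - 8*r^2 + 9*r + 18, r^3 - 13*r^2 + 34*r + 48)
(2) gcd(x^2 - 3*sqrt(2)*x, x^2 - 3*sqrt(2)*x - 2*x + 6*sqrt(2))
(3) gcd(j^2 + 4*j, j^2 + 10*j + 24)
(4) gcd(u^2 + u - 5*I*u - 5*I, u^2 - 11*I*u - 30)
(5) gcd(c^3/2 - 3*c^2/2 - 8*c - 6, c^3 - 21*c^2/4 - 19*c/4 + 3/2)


(1) = gcd((r - 6)*(r - 3)*(r + 1), (r - 8)*(r - 6)*(r + 1)) = r^2 - 5*r - 6
(2) = x - 3*sqrt(2)
(3) = j + 4
(4) = u - 5*I
(5) = gcd((c/2 + 1)*(c - 6)*(c + 1), (c - 6)*(c - 1/4)*(c + 1)) = c^2 - 5*c - 6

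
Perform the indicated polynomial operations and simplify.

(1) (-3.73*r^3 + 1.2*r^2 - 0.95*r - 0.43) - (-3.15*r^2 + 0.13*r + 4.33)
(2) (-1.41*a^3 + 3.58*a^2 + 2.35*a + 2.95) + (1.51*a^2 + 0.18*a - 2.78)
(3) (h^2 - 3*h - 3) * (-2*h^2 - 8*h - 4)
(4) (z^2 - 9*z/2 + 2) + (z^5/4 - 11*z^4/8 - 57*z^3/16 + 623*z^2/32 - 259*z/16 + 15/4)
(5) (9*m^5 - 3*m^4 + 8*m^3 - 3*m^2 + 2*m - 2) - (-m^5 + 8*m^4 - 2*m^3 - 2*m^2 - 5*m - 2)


(1) = -3.73*r^3 + 4.35*r^2 - 1.08*r - 4.76
(2) = -1.41*a^3 + 5.09*a^2 + 2.53*a + 0.17
(3) = -2*h^4 - 2*h^3 + 26*h^2 + 36*h + 12
(4) = z^5/4 - 11*z^4/8 - 57*z^3/16 + 655*z^2/32 - 331*z/16 + 23/4
(5) = 10*m^5 - 11*m^4 + 10*m^3 - m^2 + 7*m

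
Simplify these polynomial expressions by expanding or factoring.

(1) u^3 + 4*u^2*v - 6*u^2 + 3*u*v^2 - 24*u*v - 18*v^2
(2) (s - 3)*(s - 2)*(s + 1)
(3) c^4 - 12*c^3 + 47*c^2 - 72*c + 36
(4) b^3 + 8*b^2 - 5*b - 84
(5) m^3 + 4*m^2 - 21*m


(1) = (u - 6)*(u + v)*(u + 3*v)
(2) = s^3 - 4*s^2 + s + 6
(3) = (c - 6)*(c - 3)*(c - 2)*(c - 1)
(4) = (b - 3)*(b + 4)*(b + 7)
(5) = m*(m - 3)*(m + 7)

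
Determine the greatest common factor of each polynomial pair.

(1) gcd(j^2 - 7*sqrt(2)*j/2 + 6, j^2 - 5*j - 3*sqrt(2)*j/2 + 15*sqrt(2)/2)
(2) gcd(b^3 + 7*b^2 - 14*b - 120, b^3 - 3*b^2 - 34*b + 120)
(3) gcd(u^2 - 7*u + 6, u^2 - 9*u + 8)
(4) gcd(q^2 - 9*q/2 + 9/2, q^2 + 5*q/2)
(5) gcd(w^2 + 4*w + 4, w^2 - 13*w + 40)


(1) = gcd((j - 2*sqrt(2))*(j - 3*sqrt(2)/2), (j - 5)*(j - 3*sqrt(2)/2)) = j - 3*sqrt(2)/2
(2) = gcd((b - 4)*(b + 5)*(b + 6), (b - 5)*(b - 4)*(b + 6)) = b^2 + 2*b - 24
(3) = gcd((u - 6)*(u - 1), (u - 8)*(u - 1)) = u - 1
(4) = gcd((q - 3)*(q - 3/2), q*(q + 5/2)) = 1
(5) = 1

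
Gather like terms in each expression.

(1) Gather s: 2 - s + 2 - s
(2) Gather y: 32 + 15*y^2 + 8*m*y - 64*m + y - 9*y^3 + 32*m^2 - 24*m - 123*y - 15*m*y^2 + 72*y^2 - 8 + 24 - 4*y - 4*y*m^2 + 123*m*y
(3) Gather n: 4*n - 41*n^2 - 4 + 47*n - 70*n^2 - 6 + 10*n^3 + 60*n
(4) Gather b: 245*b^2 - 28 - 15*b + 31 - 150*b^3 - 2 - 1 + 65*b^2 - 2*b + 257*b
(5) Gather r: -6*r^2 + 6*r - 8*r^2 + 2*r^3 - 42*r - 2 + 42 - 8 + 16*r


(1) = 4 - 2*s
(2) = 32*m^2 - 88*m - 9*y^3 + y^2*(87 - 15*m) + y*(-4*m^2 + 131*m - 126) + 48
(3) = 10*n^3 - 111*n^2 + 111*n - 10
(4) = -150*b^3 + 310*b^2 + 240*b
(5) = 2*r^3 - 14*r^2 - 20*r + 32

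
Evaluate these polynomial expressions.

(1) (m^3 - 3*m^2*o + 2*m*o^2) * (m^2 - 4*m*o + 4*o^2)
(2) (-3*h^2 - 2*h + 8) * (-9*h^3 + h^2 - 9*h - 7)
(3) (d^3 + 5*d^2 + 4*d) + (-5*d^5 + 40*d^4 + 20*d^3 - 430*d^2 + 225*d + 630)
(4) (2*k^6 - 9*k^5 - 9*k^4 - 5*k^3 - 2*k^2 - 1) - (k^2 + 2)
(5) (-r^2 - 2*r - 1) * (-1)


(1) = m^5 - 7*m^4*o + 18*m^3*o^2 - 20*m^2*o^3 + 8*m*o^4
(2) = 27*h^5 + 15*h^4 - 47*h^3 + 47*h^2 - 58*h - 56
(3) = -5*d^5 + 40*d^4 + 21*d^3 - 425*d^2 + 229*d + 630
(4) = 2*k^6 - 9*k^5 - 9*k^4 - 5*k^3 - 3*k^2 - 3
(5) = r^2 + 2*r + 1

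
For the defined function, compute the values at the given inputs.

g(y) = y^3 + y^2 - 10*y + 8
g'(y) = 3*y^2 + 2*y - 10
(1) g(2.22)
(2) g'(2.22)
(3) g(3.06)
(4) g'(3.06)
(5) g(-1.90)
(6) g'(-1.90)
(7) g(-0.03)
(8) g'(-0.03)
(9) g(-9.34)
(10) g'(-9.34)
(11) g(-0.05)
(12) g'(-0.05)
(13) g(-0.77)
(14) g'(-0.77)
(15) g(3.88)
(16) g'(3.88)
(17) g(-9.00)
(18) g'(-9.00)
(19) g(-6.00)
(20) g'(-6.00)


(1) = 1.67
(2) = 9.23
(3) = 15.42
(4) = 24.21
(5) = 23.75
(6) = -2.97
(7) = 8.30
(8) = -10.06
(9) = -626.14
(10) = 233.03
(11) = 8.50
(12) = -10.09
(13) = 15.84
(14) = -9.76
(15) = 42.67
(16) = 42.92
(17) = -550.00
(18) = 215.00
(19) = -112.00
(20) = 86.00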